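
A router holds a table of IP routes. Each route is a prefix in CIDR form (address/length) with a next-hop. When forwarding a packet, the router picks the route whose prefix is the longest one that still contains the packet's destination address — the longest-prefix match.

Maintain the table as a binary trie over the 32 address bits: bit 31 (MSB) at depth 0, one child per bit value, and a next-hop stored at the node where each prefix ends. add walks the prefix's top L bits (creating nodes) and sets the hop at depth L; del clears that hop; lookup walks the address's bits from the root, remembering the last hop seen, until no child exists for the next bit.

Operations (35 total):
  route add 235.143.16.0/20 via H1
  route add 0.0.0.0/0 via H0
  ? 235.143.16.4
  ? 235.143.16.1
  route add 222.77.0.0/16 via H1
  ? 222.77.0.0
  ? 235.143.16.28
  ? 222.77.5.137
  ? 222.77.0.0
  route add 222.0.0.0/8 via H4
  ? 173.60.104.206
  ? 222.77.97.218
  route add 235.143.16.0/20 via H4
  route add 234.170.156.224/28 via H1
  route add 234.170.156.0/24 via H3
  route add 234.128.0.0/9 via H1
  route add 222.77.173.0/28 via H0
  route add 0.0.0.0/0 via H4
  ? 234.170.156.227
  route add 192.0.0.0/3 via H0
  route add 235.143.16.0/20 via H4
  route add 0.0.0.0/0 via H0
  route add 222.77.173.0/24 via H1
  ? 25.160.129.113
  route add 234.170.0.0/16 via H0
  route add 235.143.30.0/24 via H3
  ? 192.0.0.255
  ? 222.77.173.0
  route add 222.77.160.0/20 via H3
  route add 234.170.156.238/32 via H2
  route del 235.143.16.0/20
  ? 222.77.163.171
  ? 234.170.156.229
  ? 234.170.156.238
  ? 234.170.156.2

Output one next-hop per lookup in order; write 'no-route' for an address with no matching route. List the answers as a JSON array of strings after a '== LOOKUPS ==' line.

Apply in order:
  add 235.143.16.0/20 -> H1 at depth 20
  add 0.0.0.0/0 -> H0 at depth 0
  ? 235.143.16.4  path d0:H0→d1:-→d2:-→d3:-→d4:-→d5:-→d6:-→d7:-→d8:-→d9:-→d10:-→d11:-→d12:-→d13:-→d14:-→d15:-→d16:-→d17:-→d18:-→d19:-→d20:H1  best=H1
  ? 235.143.16.1  path d0:H0→d1:-→d2:-→d3:-→d4:-→d5:-→d6:-→d7:-→d8:-→d9:-→d10:-→d11:-→d12:-→d13:-→d14:-→d15:-→d16:-→d17:-→d18:-→d19:-→d20:H1  best=H1
  add 222.77.0.0/16 -> H1 at depth 16
  ? 222.77.0.0  path d0:H0→d1:-→d2:-→d3:-→d4:-→d5:-→d6:-→d7:-→d8:-→d9:-→d10:-→d11:-→d12:-→d13:-→d14:-→d15:-→d16:H1  best=H1
  ? 235.143.16.28  path d0:H0→d1:-→d2:-→d3:-→d4:-→d5:-→d6:-→d7:-→d8:-→d9:-→d10:-→d11:-→d12:-→d13:-→d14:-→d15:-→d16:-→d17:-→d18:-→d19:-→d20:H1  best=H1
  ? 222.77.5.137  path d0:H0→d1:-→d2:-→d3:-→d4:-→d5:-→d6:-→d7:-→d8:-→d9:-→d10:-→d11:-→d12:-→d13:-→d14:-→d15:-→d16:H1  best=H1
  ? 222.77.0.0  path d0:H0→d1:-→d2:-→d3:-→d4:-→d5:-→d6:-→d7:-→d8:-→d9:-→d10:-→d11:-→d12:-→d13:-→d14:-→d15:-→d16:H1  best=H1
  add 222.0.0.0/8 -> H4 at depth 8
  ? 173.60.104.206  path d0:H0→d1:-  best=H0
  ? 222.77.97.218  path d0:H0→d1:-→d2:-→d3:-→d4:-→d5:-→d6:-→d7:-→d8:H4→d9:-→d10:-→d11:-→d12:-→d13:-→d14:-→d15:-→d16:H1  best=H1
  add 235.143.16.0/20 -> H4 at depth 20
  add 234.170.156.224/28 -> H1 at depth 28
  add 234.170.156.0/24 -> H3 at depth 24
  add 234.128.0.0/9 -> H1 at depth 9
  add 222.77.173.0/28 -> H0 at depth 28
  add 0.0.0.0/0 -> H4 at depth 0
  ? 234.170.156.227  path d0:H4→d1:-→d2:-→d3:-→d4:-→d5:-→d6:-→d7:-→d8:-→d9:H1→d10:-→d11:-→d12:-→d13:-→d14:-→d15:-→d16:-→d17:-→d18:-→d19:-→d20:-→d21:-→d22:-→d23:-→d24:H3→d25:-→d26:-→d27:-→d28:H1  best=H1
  add 192.0.0.0/3 -> H0 at depth 3
  add 235.143.16.0/20 -> H4 at depth 20
  add 0.0.0.0/0 -> H0 at depth 0
  add 222.77.173.0/24 -> H1 at depth 24
  ? 25.160.129.113  path d0:H0  best=H0
  add 234.170.0.0/16 -> H0 at depth 16
  add 235.143.30.0/24 -> H3 at depth 24
  ? 192.0.0.255  path d0:H0→d1:-→d2:-→d3:H0  best=H0
  ? 222.77.173.0  path d0:H0→d1:-→d2:-→d3:H0→d4:-→d5:-→d6:-→d7:-→d8:H4→d9:-→d10:-→d11:-→d12:-→d13:-→d14:-→d15:-→d16:H1→d17:-→d18:-→d19:-→d20:-→d21:-→d22:-→d23:-→d24:H1→d25:-→d26:-→d27:-→d28:H0  best=H0
  add 222.77.160.0/20 -> H3 at depth 20
  add 234.170.156.238/32 -> H2 at depth 32
  - 235.143.16.0/20 clear@20
  ? 222.77.163.171  path d0:H0→d1:-→d2:-→d3:H0→d4:-→d5:-→d6:-→d7:-→d8:H4→d9:-→d10:-→d11:-→d12:-→d13:-→d14:-→d15:-→d16:H1→d17:-→d18:-→d19:-→d20:H3  best=H3
  ? 234.170.156.229  path d0:H0→d1:-→d2:-→d3:-→d4:-→d5:-→d6:-→d7:-→d8:-→d9:H1→d10:-→d11:-→d12:-→d13:-→d14:-→d15:-→d16:H0→d17:-→d18:-→d19:-→d20:-→d21:-→d22:-→d23:-→d24:H3→d25:-→d26:-→d27:-→d28:H1  best=H1
  ? 234.170.156.238  path d0:H0→d1:-→d2:-→d3:-→d4:-→d5:-→d6:-→d7:-→d8:-→d9:H1→d10:-→d11:-→d12:-→d13:-→d14:-→d15:-→d16:H0→d17:-→d18:-→d19:-→d20:-→d21:-→d22:-→d23:-→d24:H3→d25:-→d26:-→d27:-→d28:H1→d29:-→d30:-→d31:-→d32:H2  best=H2
  ? 234.170.156.2  path d0:H0→d1:-→d2:-→d3:-→d4:-→d5:-→d6:-→d7:-→d8:-→d9:H1→d10:-→d11:-→d12:-→d13:-→d14:-→d15:-→d16:H0→d17:-→d18:-→d19:-→d20:-→d21:-→d22:-→d23:-→d24:H3  best=H3

== LOOKUPS ==
["H1","H1","H1","H1","H1","H1","H0","H1","H1","H0","H0","H0","H3","H1","H2","H3"]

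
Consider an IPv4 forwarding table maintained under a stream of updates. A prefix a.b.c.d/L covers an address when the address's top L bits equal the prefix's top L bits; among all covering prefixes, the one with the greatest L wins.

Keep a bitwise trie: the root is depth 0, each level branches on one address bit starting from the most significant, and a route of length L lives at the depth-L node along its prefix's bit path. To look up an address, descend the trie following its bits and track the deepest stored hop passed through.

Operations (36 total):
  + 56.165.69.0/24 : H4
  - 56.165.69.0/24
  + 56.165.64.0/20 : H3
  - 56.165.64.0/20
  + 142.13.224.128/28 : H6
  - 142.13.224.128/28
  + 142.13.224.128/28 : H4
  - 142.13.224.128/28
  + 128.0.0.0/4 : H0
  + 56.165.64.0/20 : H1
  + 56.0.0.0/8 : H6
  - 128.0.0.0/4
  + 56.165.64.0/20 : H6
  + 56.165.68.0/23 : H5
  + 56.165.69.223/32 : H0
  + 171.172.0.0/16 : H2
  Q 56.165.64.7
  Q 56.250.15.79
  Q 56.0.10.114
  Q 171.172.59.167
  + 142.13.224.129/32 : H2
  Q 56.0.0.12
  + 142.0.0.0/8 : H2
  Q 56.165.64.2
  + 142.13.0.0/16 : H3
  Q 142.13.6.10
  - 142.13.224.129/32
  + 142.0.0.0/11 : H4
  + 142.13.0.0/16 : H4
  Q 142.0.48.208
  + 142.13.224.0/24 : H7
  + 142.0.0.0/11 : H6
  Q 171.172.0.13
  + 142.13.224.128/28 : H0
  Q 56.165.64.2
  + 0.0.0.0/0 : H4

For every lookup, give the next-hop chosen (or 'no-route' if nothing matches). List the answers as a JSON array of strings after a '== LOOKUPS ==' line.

Apply in order:
  add 56.165.69.0/24 -> H4 at depth 24
  - 56.165.69.0/24 clear@24
  add 56.165.64.0/20 -> H3 at depth 20
  - 56.165.64.0/20 clear@20
  add 142.13.224.128/28 -> H6 at depth 28
  - 142.13.224.128/28 clear@28
  add 142.13.224.128/28 -> H4 at depth 28
  - 142.13.224.128/28 clear@28
  add 128.0.0.0/4 -> H0 at depth 4
  add 56.165.64.0/20 -> H1 at depth 20
  add 56.0.0.0/8 -> H6 at depth 8
  - 128.0.0.0/4 clear@4
  add 56.165.64.0/20 -> H6 at depth 20
  add 56.165.68.0/23 -> H5 at depth 23
  add 56.165.69.223/32 -> H0 at depth 32
  add 171.172.0.0/16 -> H2 at depth 16
  ? 56.165.64.7  path d0:-→d1:-→d2:-→d3:-→d4:-→d5:-→d6:-→d7:-→d8:H6→d9:-→d10:-→d11:-→d12:-→d13:-→d14:-→d15:-→d16:-→d17:-→d18:-→d19:-→d20:H6→d21:-  best=H6
  ? 56.250.15.79  path d0:-→d1:-→d2:-→d3:-→d4:-→d5:-→d6:-→d7:-→d8:H6→d9:-  best=H6
  ? 56.0.10.114  path d0:-→d1:-→d2:-→d3:-→d4:-→d5:-→d6:-→d7:-→d8:H6  best=H6
  ? 171.172.59.167  path d0:-→d1:-→d2:-→d3:-→d4:-→d5:-→d6:-→d7:-→d8:-→d9:-→d10:-→d11:-→d12:-→d13:-→d14:-→d15:-→d16:H2  best=H2
  add 142.13.224.129/32 -> H2 at depth 32
  ? 56.0.0.12  path d0:-→d1:-→d2:-→d3:-→d4:-→d5:-→d6:-→d7:-→d8:H6  best=H6
  add 142.0.0.0/8 -> H2 at depth 8
  ? 56.165.64.2  path d0:-→d1:-→d2:-→d3:-→d4:-→d5:-→d6:-→d7:-→d8:H6→d9:-→d10:-→d11:-→d12:-→d13:-→d14:-→d15:-→d16:-→d17:-→d18:-→d19:-→d20:H6→d21:-  best=H6
  add 142.13.0.0/16 -> H3 at depth 16
  ? 142.13.6.10  path d0:-→d1:-→d2:-→d3:-→d4:-→d5:-→d6:-→d7:-→d8:H2→d9:-→d10:-→d11:-→d12:-→d13:-→d14:-→d15:-→d16:H3  best=H3
  - 142.13.224.129/32 clear@32
  add 142.0.0.0/11 -> H4 at depth 11
  add 142.13.0.0/16 -> H4 at depth 16
  ? 142.0.48.208  path d0:-→d1:-→d2:-→d3:-→d4:-→d5:-→d6:-→d7:-→d8:H2→d9:-→d10:-→d11:H4→d12:-  best=H4
  add 142.13.224.0/24 -> H7 at depth 24
  add 142.0.0.0/11 -> H6 at depth 11
  ? 171.172.0.13  path d0:-→d1:-→d2:-→d3:-→d4:-→d5:-→d6:-→d7:-→d8:-→d9:-→d10:-→d11:-→d12:-→d13:-→d14:-→d15:-→d16:H2  best=H2
  add 142.13.224.128/28 -> H0 at depth 28
  ? 56.165.64.2  path d0:-→d1:-→d2:-→d3:-→d4:-→d5:-→d6:-→d7:-→d8:H6→d9:-→d10:-→d11:-→d12:-→d13:-→d14:-→d15:-→d16:-→d17:-→d18:-→d19:-→d20:H6→d21:-  best=H6
  add 0.0.0.0/0 -> H4 at depth 0

== LOOKUPS ==
["H6","H6","H6","H2","H6","H6","H3","H4","H2","H6"]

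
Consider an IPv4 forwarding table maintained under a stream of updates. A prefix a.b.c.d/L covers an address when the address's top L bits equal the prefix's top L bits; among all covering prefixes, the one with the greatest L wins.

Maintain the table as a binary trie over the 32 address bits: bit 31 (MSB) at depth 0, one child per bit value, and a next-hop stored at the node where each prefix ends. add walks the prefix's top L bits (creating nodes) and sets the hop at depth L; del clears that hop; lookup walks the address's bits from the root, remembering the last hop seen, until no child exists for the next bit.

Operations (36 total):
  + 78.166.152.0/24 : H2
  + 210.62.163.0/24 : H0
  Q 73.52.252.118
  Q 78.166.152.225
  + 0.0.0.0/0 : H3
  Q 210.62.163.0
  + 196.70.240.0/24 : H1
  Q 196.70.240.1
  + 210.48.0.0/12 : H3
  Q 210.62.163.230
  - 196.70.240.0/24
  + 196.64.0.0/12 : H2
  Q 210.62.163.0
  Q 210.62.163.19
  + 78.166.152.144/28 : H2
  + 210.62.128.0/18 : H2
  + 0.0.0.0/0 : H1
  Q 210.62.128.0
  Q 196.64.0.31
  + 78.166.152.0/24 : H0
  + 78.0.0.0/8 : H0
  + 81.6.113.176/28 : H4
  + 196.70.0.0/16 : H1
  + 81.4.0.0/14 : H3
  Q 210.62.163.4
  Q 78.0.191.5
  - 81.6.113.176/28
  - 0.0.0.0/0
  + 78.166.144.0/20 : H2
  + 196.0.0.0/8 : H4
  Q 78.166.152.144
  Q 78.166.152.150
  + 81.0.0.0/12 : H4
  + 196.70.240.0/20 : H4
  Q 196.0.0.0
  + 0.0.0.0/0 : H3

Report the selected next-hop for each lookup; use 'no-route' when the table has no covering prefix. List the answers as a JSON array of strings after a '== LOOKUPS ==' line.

Apply in order:
  + 78.166.152.0/24 (H2) depth=24
  + 210.62.163.0/24 (H0) depth=24
  Q 73.52.252.118: descend 01001 ; hops seen [∅] ; pick no-route
  Q 78.166.152.225: descend 010011101010011010011000 ; hops seen [H2] ; pick H2
  + 0.0.0.0/0 (H3) depth=0
  Q 210.62.163.0: descend 110100100011111010100011 ; hops seen [H3,H0] ; pick H0
  + 196.70.240.0/24 (H1) depth=24
  Q 196.70.240.1: descend 110001000100011011110000 ; hops seen [H3,H1] ; pick H1
  + 210.48.0.0/12 (H3) depth=12
  Q 210.62.163.230: descend 110100100011111010100011 ; hops seen [H3,H3,H0] ; pick H0
  del 196.70.240.0/24 (clear depth 24)
  + 196.64.0.0/12 (H2) depth=12
  Q 210.62.163.0: descend 110100100011111010100011 ; hops seen [H3,H3,H0] ; pick H0
  Q 210.62.163.19: descend 110100100011111010100011 ; hops seen [H3,H3,H0] ; pick H0
  + 78.166.152.144/28 (H2) depth=28
  + 210.62.128.0/18 (H2) depth=18
  + 0.0.0.0/0 (H1) depth=0
  Q 210.62.128.0: descend 110100100011111010 ; hops seen [H1,H3,H2] ; pick H2
  Q 196.64.0.31: descend 1100010001000 ; hops seen [H1,H2] ; pick H2
  + 78.166.152.0/24 (H0) depth=24
  + 78.0.0.0/8 (H0) depth=8
  + 81.6.113.176/28 (H4) depth=28
  + 196.70.0.0/16 (H1) depth=16
  + 81.4.0.0/14 (H3) depth=14
  Q 210.62.163.4: descend 110100100011111010100011 ; hops seen [H1,H3,H2,H0] ; pick H0
  Q 78.0.191.5: descend 01001110 ; hops seen [H1,H0] ; pick H0
  del 81.6.113.176/28 (clear depth 28)
  del 0.0.0.0/0 (clear depth 0)
  + 78.166.144.0/20 (H2) depth=20
  + 196.0.0.0/8 (H4) depth=8
  Q 78.166.152.144: descend 0100111010100110100110001001 ; hops seen [H0,H2,H0,H2] ; pick H2
  Q 78.166.152.150: descend 0100111010100110100110001001 ; hops seen [H0,H2,H0,H2] ; pick H2
  + 81.0.0.0/12 (H4) depth=12
  + 196.70.240.0/20 (H4) depth=20
  Q 196.0.0.0: descend 110001000 ; hops seen [H4] ; pick H4
  + 0.0.0.0/0 (H3) depth=0

== LOOKUPS ==
["no-route","H2","H0","H1","H0","H0","H0","H2","H2","H0","H0","H2","H2","H4"]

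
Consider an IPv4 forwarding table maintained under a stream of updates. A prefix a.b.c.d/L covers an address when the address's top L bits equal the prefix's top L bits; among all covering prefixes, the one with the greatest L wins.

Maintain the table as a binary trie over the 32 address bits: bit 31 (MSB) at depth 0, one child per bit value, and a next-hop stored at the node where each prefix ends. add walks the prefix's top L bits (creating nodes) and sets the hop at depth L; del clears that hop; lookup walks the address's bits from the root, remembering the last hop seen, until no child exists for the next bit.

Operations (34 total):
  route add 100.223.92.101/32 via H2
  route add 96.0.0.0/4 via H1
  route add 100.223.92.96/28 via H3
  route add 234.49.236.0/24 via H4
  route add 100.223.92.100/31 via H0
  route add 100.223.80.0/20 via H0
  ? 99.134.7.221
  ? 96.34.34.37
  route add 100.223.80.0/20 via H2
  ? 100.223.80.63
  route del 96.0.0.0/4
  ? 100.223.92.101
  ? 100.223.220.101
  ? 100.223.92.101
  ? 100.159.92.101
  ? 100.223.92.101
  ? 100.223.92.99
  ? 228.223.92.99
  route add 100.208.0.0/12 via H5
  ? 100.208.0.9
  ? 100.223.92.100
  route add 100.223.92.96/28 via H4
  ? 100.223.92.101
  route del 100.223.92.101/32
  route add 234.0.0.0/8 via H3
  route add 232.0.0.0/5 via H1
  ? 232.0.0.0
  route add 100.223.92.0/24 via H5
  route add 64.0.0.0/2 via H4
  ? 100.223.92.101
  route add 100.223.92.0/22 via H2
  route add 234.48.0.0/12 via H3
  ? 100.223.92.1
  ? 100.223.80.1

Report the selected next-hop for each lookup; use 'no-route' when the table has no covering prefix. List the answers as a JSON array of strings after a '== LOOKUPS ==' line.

Trace:
  + 100.223.92.101/32 (H2) depth=32
  + 96.0.0.0/4 (H1) depth=4
  + 100.223.92.96/28 (H3) depth=28
  + 234.49.236.0/24 (H4) depth=24
  + 100.223.92.100/31 (H0) depth=31
  + 100.223.80.0/20 (H0) depth=20
  ? 99.134.7.221  path d0:-→d1:-→d2:-→d3:-→d4:H1→d5:-  best=H1
  ? 96.34.34.37  path d0:-→d1:-→d2:-→d3:-→d4:H1→d5:-  best=H1
  + 100.223.80.0/20 (H2) depth=20
  ? 100.223.80.63  path d0:-→d1:-→d2:-→d3:-→d4:H1→d5:-→d6:-→d7:-→d8:-→d9:-→d10:-→d11:-→d12:-→d13:-→d14:-→d15:-→d16:-→d17:-→d18:-→d19:-→d20:H2  best=H2
  del 96.0.0.0/4 (clear depth 4)
  ? 100.223.92.101  path d0:-→d1:-→d2:-→d3:-→d4:-→d5:-→d6:-→d7:-→d8:-→d9:-→d10:-→d11:-→d12:-→d13:-→d14:-→d15:-→d16:-→d17:-→d18:-→d19:-→d20:H2→d21:-→d22:-→d23:-→d24:-→d25:-→d26:-→d27:-→d28:H3→d29:-→d30:-→d31:H0→d32:H2  best=H2
  ? 100.223.220.101  path d0:-→d1:-→d2:-→d3:-→d4:-→d5:-→d6:-→d7:-→d8:-→d9:-→d10:-→d11:-→d12:-→d13:-→d14:-→d15:-→d16:-  best=no-route
  ? 100.223.92.101  path d0:-→d1:-→d2:-→d3:-→d4:-→d5:-→d6:-→d7:-→d8:-→d9:-→d10:-→d11:-→d12:-→d13:-→d14:-→d15:-→d16:-→d17:-→d18:-→d19:-→d20:H2→d21:-→d22:-→d23:-→d24:-→d25:-→d26:-→d27:-→d28:H3→d29:-→d30:-→d31:H0→d32:H2  best=H2
  ? 100.159.92.101  path d0:-→d1:-→d2:-→d3:-→d4:-→d5:-→d6:-→d7:-→d8:-→d9:-  best=no-route
  ? 100.223.92.101  path d0:-→d1:-→d2:-→d3:-→d4:-→d5:-→d6:-→d7:-→d8:-→d9:-→d10:-→d11:-→d12:-→d13:-→d14:-→d15:-→d16:-→d17:-→d18:-→d19:-→d20:H2→d21:-→d22:-→d23:-→d24:-→d25:-→d26:-→d27:-→d28:H3→d29:-→d30:-→d31:H0→d32:H2  best=H2
  ? 100.223.92.99  path d0:-→d1:-→d2:-→d3:-→d4:-→d5:-→d6:-→d7:-→d8:-→d9:-→d10:-→d11:-→d12:-→d13:-→d14:-→d15:-→d16:-→d17:-→d18:-→d19:-→d20:H2→d21:-→d22:-→d23:-→d24:-→d25:-→d26:-→d27:-→d28:H3→d29:-  best=H3
  ? 228.223.92.99  path d0:-→d1:-→d2:-→d3:-→d4:-  best=no-route
  + 100.208.0.0/12 (H5) depth=12
  ? 100.208.0.9  path d0:-→d1:-→d2:-→d3:-→d4:-→d5:-→d6:-→d7:-→d8:-→d9:-→d10:-→d11:-→d12:H5  best=H5
  ? 100.223.92.100  path d0:-→d1:-→d2:-→d3:-→d4:-→d5:-→d6:-→d7:-→d8:-→d9:-→d10:-→d11:-→d12:H5→d13:-→d14:-→d15:-→d16:-→d17:-→d18:-→d19:-→d20:H2→d21:-→d22:-→d23:-→d24:-→d25:-→d26:-→d27:-→d28:H3→d29:-→d30:-→d31:H0  best=H0
  + 100.223.92.96/28 (H4) depth=28
  ? 100.223.92.101  path d0:-→d1:-→d2:-→d3:-→d4:-→d5:-→d6:-→d7:-→d8:-→d9:-→d10:-→d11:-→d12:H5→d13:-→d14:-→d15:-→d16:-→d17:-→d18:-→d19:-→d20:H2→d21:-→d22:-→d23:-→d24:-→d25:-→d26:-→d27:-→d28:H4→d29:-→d30:-→d31:H0→d32:H2  best=H2
  del 100.223.92.101/32 (clear depth 32)
  + 234.0.0.0/8 (H3) depth=8
  + 232.0.0.0/5 (H1) depth=5
  ? 232.0.0.0  path d0:-→d1:-→d2:-→d3:-→d4:-→d5:H1→d6:-  best=H1
  + 100.223.92.0/24 (H5) depth=24
  + 64.0.0.0/2 (H4) depth=2
  ? 100.223.92.101  path d0:-→d1:-→d2:H4→d3:-→d4:-→d5:-→d6:-→d7:-→d8:-→d9:-→d10:-→d11:-→d12:H5→d13:-→d14:-→d15:-→d16:-→d17:-→d18:-→d19:-→d20:H2→d21:-→d22:-→d23:-→d24:H5→d25:-→d26:-→d27:-→d28:H4→d29:-→d30:-→d31:H0→d32:-  best=H0
  + 100.223.92.0/22 (H2) depth=22
  + 234.48.0.0/12 (H3) depth=12
  ? 100.223.92.1  path d0:-→d1:-→d2:H4→d3:-→d4:-→d5:-→d6:-→d7:-→d8:-→d9:-→d10:-→d11:-→d12:H5→d13:-→d14:-→d15:-→d16:-→d17:-→d18:-→d19:-→d20:H2→d21:-→d22:H2→d23:-→d24:H5→d25:-  best=H5
  ? 100.223.80.1  path d0:-→d1:-→d2:H4→d3:-→d4:-→d5:-→d6:-→d7:-→d8:-→d9:-→d10:-→d11:-→d12:H5→d13:-→d14:-→d15:-→d16:-→d17:-→d18:-→d19:-→d20:H2  best=H2

== LOOKUPS ==
["H1","H1","H2","H2","no-route","H2","no-route","H2","H3","no-route","H5","H0","H2","H1","H0","H5","H2"]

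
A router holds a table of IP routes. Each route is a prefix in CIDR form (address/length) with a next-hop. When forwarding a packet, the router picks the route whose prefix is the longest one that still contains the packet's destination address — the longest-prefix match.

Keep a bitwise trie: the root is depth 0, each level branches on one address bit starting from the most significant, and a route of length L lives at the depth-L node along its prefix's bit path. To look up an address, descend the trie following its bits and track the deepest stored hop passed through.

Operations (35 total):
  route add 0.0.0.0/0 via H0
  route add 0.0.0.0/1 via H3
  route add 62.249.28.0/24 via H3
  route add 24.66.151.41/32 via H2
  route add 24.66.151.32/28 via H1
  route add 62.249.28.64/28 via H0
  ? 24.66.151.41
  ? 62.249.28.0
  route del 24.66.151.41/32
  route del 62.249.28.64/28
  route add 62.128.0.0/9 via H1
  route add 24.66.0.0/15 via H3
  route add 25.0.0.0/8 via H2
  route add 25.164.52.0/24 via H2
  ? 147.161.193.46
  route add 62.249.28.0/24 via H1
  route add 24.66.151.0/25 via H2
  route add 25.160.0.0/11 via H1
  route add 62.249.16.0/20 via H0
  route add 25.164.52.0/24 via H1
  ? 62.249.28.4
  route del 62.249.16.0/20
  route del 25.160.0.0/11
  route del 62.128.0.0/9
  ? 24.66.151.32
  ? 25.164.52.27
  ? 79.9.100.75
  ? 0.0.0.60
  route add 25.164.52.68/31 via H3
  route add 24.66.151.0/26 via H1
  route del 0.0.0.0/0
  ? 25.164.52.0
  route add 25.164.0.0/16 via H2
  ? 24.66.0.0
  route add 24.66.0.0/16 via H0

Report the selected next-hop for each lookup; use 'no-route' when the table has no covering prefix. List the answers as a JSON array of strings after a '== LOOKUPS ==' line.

Apply in order:
  + 0.0.0.0/0 (H0) depth=0
  + 0.0.0.0/1 (H3) depth=1
  + 62.249.28.0/24 (H3) depth=24
  + 24.66.151.41/32 (H2) depth=32
  + 24.66.151.32/28 (H1) depth=28
  + 62.249.28.64/28 (H0) depth=28
  Q 24.66.151.41: descend 00011000010000101001011100101001 ; hops seen [H0,H3,H1,H2] ; pick H2
  Q 62.249.28.0: descend 0011111011111001000111000 ; hops seen [H0,H3,H3] ; pick H3
  - 24.66.151.41/32 clear@32
  - 62.249.28.64/28 clear@28
  + 62.128.0.0/9 (H1) depth=9
  + 24.66.0.0/15 (H3) depth=15
  + 25.0.0.0/8 (H2) depth=8
  + 25.164.52.0/24 (H2) depth=24
  Q 147.161.193.46: descend ε ; hops seen [H0] ; pick H0
  + 62.249.28.0/24 (H1) depth=24
  + 24.66.151.0/25 (H2) depth=25
  + 25.160.0.0/11 (H1) depth=11
  + 62.249.16.0/20 (H0) depth=20
  + 25.164.52.0/24 (H1) depth=24
  Q 62.249.28.4: descend 0011111011111001000111000 ; hops seen [H0,H3,H1,H0,H1] ; pick H1
  - 62.249.16.0/20 clear@20
  - 25.160.0.0/11 clear@11
  - 62.128.0.0/9 clear@9
  Q 24.66.151.32: descend 0001100001000010100101110010 ; hops seen [H0,H3,H3,H2,H1] ; pick H1
  Q 25.164.52.27: descend 000110011010010000110100 ; hops seen [H0,H3,H2,H1] ; pick H1
  Q 79.9.100.75: descend 0 ; hops seen [H0,H3] ; pick H3
  Q 0.0.0.60: descend 000 ; hops seen [H0,H3] ; pick H3
  + 25.164.52.68/31 (H3) depth=31
  + 24.66.151.0/26 (H1) depth=26
  - 0.0.0.0/0 clear@0
  Q 25.164.52.0: descend 0001100110100100001101000 ; hops seen [H3,H2,H1] ; pick H1
  + 25.164.0.0/16 (H2) depth=16
  Q 24.66.0.0: descend 0001100001000010 ; hops seen [H3,H3] ; pick H3
  + 24.66.0.0/16 (H0) depth=16

== LOOKUPS ==
["H2","H3","H0","H1","H1","H1","H3","H3","H1","H3"]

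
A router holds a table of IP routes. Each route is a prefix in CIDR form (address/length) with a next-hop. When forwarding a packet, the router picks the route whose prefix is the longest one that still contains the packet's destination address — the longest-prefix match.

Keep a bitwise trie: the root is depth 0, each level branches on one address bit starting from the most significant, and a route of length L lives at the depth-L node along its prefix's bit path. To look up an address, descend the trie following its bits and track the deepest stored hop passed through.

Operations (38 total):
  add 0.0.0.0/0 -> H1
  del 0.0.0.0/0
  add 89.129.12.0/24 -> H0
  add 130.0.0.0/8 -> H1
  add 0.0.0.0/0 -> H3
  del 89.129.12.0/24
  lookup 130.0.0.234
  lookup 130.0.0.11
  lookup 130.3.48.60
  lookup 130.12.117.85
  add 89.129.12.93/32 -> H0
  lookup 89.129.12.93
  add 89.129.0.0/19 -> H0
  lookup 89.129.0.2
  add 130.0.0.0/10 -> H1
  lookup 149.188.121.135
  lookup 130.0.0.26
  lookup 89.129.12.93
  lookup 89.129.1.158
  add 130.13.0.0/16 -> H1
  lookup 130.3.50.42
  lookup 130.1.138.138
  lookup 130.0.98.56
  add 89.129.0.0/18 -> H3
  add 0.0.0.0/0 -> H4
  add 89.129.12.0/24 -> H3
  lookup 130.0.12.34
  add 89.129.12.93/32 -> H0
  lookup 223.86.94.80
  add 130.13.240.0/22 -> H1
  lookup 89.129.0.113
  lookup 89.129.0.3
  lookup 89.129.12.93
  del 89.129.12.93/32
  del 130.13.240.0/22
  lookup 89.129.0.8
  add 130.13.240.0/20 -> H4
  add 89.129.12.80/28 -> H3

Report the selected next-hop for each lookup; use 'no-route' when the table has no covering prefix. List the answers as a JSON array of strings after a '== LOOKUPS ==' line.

Trace:
  add 0.0.0.0/0 -> H1 at depth 0
  del 0.0.0.0/0 (clear depth 0)
  add 89.129.12.0/24 -> H0 at depth 24
  add 130.0.0.0/8 -> H1 at depth 8
  add 0.0.0.0/0 -> H3 at depth 0
  del 89.129.12.0/24 (clear depth 24)
  ? 130.0.0.234  path d0:H3→d1:-→d2:-→d3:-→d4:-→d5:-→d6:-→d7:-→d8:H1  best=H1
  ? 130.0.0.11  path d0:H3→d1:-→d2:-→d3:-→d4:-→d5:-→d6:-→d7:-→d8:H1  best=H1
  ? 130.3.48.60  path d0:H3→d1:-→d2:-→d3:-→d4:-→d5:-→d6:-→d7:-→d8:H1  best=H1
  ? 130.12.117.85  path d0:H3→d1:-→d2:-→d3:-→d4:-→d5:-→d6:-→d7:-→d8:H1  best=H1
  add 89.129.12.93/32 -> H0 at depth 32
  ? 89.129.12.93  path d0:H3→d1:-→d2:-→d3:-→d4:-→d5:-→d6:-→d7:-→d8:-→d9:-→d10:-→d11:-→d12:-→d13:-→d14:-→d15:-→d16:-→d17:-→d18:-→d19:-→d20:-→d21:-→d22:-→d23:-→d24:-→d25:-→d26:-→d27:-→d28:-→d29:-→d30:-→d31:-→d32:H0  best=H0
  add 89.129.0.0/19 -> H0 at depth 19
  ? 89.129.0.2  path d0:H3→d1:-→d2:-→d3:-→d4:-→d5:-→d6:-→d7:-→d8:-→d9:-→d10:-→d11:-→d12:-→d13:-→d14:-→d15:-→d16:-→d17:-→d18:-→d19:H0→d20:-  best=H0
  add 130.0.0.0/10 -> H1 at depth 10
  ? 149.188.121.135  path d0:H3→d1:-→d2:-→d3:-  best=H3
  ? 130.0.0.26  path d0:H3→d1:-→d2:-→d3:-→d4:-→d5:-→d6:-→d7:-→d8:H1→d9:-→d10:H1  best=H1
  ? 89.129.12.93  path d0:H3→d1:-→d2:-→d3:-→d4:-→d5:-→d6:-→d7:-→d8:-→d9:-→d10:-→d11:-→d12:-→d13:-→d14:-→d15:-→d16:-→d17:-→d18:-→d19:H0→d20:-→d21:-→d22:-→d23:-→d24:-→d25:-→d26:-→d27:-→d28:-→d29:-→d30:-→d31:-→d32:H0  best=H0
  ? 89.129.1.158  path d0:H3→d1:-→d2:-→d3:-→d4:-→d5:-→d6:-→d7:-→d8:-→d9:-→d10:-→d11:-→d12:-→d13:-→d14:-→d15:-→d16:-→d17:-→d18:-→d19:H0→d20:-  best=H0
  add 130.13.0.0/16 -> H1 at depth 16
  ? 130.3.50.42  path d0:H3→d1:-→d2:-→d3:-→d4:-→d5:-→d6:-→d7:-→d8:H1→d9:-→d10:H1→d11:-→d12:-  best=H1
  ? 130.1.138.138  path d0:H3→d1:-→d2:-→d3:-→d4:-→d5:-→d6:-→d7:-→d8:H1→d9:-→d10:H1→d11:-→d12:-  best=H1
  ? 130.0.98.56  path d0:H3→d1:-→d2:-→d3:-→d4:-→d5:-→d6:-→d7:-→d8:H1→d9:-→d10:H1→d11:-→d12:-  best=H1
  add 89.129.0.0/18 -> H3 at depth 18
  add 0.0.0.0/0 -> H4 at depth 0
  add 89.129.12.0/24 -> H3 at depth 24
  ? 130.0.12.34  path d0:H4→d1:-→d2:-→d3:-→d4:-→d5:-→d6:-→d7:-→d8:H1→d9:-→d10:H1→d11:-→d12:-  best=H1
  add 89.129.12.93/32 -> H0 at depth 32
  ? 223.86.94.80  path d0:H4→d1:-  best=H4
  add 130.13.240.0/22 -> H1 at depth 22
  ? 89.129.0.113  path d0:H4→d1:-→d2:-→d3:-→d4:-→d5:-→d6:-→d7:-→d8:-→d9:-→d10:-→d11:-→d12:-→d13:-→d14:-→d15:-→d16:-→d17:-→d18:H3→d19:H0→d20:-  best=H0
  ? 89.129.0.3  path d0:H4→d1:-→d2:-→d3:-→d4:-→d5:-→d6:-→d7:-→d8:-→d9:-→d10:-→d11:-→d12:-→d13:-→d14:-→d15:-→d16:-→d17:-→d18:H3→d19:H0→d20:-  best=H0
  ? 89.129.12.93  path d0:H4→d1:-→d2:-→d3:-→d4:-→d5:-→d6:-→d7:-→d8:-→d9:-→d10:-→d11:-→d12:-→d13:-→d14:-→d15:-→d16:-→d17:-→d18:H3→d19:H0→d20:-→d21:-→d22:-→d23:-→d24:H3→d25:-→d26:-→d27:-→d28:-→d29:-→d30:-→d31:-→d32:H0  best=H0
  del 89.129.12.93/32 (clear depth 32)
  del 130.13.240.0/22 (clear depth 22)
  ? 89.129.0.8  path d0:H4→d1:-→d2:-→d3:-→d4:-→d5:-→d6:-→d7:-→d8:-→d9:-→d10:-→d11:-→d12:-→d13:-→d14:-→d15:-→d16:-→d17:-→d18:H3→d19:H0→d20:-  best=H0
  add 130.13.240.0/20 -> H4 at depth 20
  add 89.129.12.80/28 -> H3 at depth 28

== LOOKUPS ==
["H1","H1","H1","H1","H0","H0","H3","H1","H0","H0","H1","H1","H1","H1","H4","H0","H0","H0","H0"]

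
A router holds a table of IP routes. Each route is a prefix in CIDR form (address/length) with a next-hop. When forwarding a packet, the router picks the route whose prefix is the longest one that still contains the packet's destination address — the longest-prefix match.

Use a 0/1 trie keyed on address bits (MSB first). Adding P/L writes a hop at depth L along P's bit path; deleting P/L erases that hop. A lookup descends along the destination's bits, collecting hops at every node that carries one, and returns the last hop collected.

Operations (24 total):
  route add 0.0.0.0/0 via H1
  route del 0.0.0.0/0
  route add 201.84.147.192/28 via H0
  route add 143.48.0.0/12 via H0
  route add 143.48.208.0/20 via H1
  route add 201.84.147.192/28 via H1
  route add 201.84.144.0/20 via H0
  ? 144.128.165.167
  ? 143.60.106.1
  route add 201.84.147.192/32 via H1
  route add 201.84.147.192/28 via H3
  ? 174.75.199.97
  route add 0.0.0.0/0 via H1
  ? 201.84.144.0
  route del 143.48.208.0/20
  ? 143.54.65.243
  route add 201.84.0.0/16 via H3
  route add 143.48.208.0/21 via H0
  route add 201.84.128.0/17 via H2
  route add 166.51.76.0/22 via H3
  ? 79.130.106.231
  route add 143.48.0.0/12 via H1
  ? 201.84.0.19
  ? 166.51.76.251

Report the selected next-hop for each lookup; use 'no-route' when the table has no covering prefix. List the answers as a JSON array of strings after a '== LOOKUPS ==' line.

Apply in order:
  + 0.0.0.0/0 (H1) depth=0
  del 0.0.0.0/0 (clear depth 0)
  + 201.84.147.192/28 (H0) depth=28
  + 143.48.0.0/12 (H0) depth=12
  + 143.48.208.0/20 (H1) depth=20
  + 201.84.147.192/28 (H1) depth=28
  + 201.84.144.0/20 (H0) depth=20
  ? 144.128.165.167  path d0:-→d1:-→d2:-→d3:-  best=no-route
  ? 143.60.106.1  path d0:-→d1:-→d2:-→d3:-→d4:-→d5:-→d6:-→d7:-→d8:-→d9:-→d10:-→d11:-→d12:H0  best=H0
  + 201.84.147.192/32 (H1) depth=32
  + 201.84.147.192/28 (H3) depth=28
  ? 174.75.199.97  path d0:-→d1:-→d2:-  best=no-route
  + 0.0.0.0/0 (H1) depth=0
  ? 201.84.144.0  path d0:H1→d1:-→d2:-→d3:-→d4:-→d5:-→d6:-→d7:-→d8:-→d9:-→d10:-→d11:-→d12:-→d13:-→d14:-→d15:-→d16:-→d17:-→d18:-→d19:-→d20:H0→d21:-→d22:-  best=H0
  del 143.48.208.0/20 (clear depth 20)
  ? 143.54.65.243  path d0:H1→d1:-→d2:-→d3:-→d4:-→d5:-→d6:-→d7:-→d8:-→d9:-→d10:-→d11:-→d12:H0→d13:-  best=H0
  + 201.84.0.0/16 (H3) depth=16
  + 143.48.208.0/21 (H0) depth=21
  + 201.84.128.0/17 (H2) depth=17
  + 166.51.76.0/22 (H3) depth=22
  ? 79.130.106.231  path d0:H1  best=H1
  + 143.48.0.0/12 (H1) depth=12
  ? 201.84.0.19  path d0:H1→d1:-→d2:-→d3:-→d4:-→d5:-→d6:-→d7:-→d8:-→d9:-→d10:-→d11:-→d12:-→d13:-→d14:-→d15:-→d16:H3  best=H3
  ? 166.51.76.251  path d0:H1→d1:-→d2:-→d3:-→d4:-→d5:-→d6:-→d7:-→d8:-→d9:-→d10:-→d11:-→d12:-→d13:-→d14:-→d15:-→d16:-→d17:-→d18:-→d19:-→d20:-→d21:-→d22:H3  best=H3

== LOOKUPS ==
["no-route","H0","no-route","H0","H0","H1","H3","H3"]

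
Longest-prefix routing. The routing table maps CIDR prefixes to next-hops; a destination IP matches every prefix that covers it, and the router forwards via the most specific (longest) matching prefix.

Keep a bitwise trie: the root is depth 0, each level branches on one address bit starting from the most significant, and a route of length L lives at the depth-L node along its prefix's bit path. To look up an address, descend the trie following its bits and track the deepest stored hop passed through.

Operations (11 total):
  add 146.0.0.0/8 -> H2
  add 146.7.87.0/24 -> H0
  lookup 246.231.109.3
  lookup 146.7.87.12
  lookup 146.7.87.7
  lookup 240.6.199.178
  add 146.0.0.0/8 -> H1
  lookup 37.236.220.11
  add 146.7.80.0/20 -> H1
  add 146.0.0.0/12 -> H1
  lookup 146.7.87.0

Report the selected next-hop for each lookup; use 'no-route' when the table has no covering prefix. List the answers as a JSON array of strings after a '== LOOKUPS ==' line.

Trace:
  add 146.0.0.0/8 -> H2 at depth 8
  add 146.7.87.0/24 -> H0 at depth 24
  Q 246.231.109.3: descend 1 ; hops seen [∅] ; pick no-route
  Q 146.7.87.12: descend 100100100000011101010111 ; hops seen [H2,H0] ; pick H0
  Q 146.7.87.7: descend 100100100000011101010111 ; hops seen [H2,H0] ; pick H0
  Q 240.6.199.178: descend 1 ; hops seen [∅] ; pick no-route
  add 146.0.0.0/8 -> H1 at depth 8
  Q 37.236.220.11: descend ε ; hops seen [∅] ; pick no-route
  add 146.7.80.0/20 -> H1 at depth 20
  add 146.0.0.0/12 -> H1 at depth 12
  Q 146.7.87.0: descend 100100100000011101010111 ; hops seen [H1,H1,H1,H0] ; pick H0

== LOOKUPS ==
["no-route","H0","H0","no-route","no-route","H0"]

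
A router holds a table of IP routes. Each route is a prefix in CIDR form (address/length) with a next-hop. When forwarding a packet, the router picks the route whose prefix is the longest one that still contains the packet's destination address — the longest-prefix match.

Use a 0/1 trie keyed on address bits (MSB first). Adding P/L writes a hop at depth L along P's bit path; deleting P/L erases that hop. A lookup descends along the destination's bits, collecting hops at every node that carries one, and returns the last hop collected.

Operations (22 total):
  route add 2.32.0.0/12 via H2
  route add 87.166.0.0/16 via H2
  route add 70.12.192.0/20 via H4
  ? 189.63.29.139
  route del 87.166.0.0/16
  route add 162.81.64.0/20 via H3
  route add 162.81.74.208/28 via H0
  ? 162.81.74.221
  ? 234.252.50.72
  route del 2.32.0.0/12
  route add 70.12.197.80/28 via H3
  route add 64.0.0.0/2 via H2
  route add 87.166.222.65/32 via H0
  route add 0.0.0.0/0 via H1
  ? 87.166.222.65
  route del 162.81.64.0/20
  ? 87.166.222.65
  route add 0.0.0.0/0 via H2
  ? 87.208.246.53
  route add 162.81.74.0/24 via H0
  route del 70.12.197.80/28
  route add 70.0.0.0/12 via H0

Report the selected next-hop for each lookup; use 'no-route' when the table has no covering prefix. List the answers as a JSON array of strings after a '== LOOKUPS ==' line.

Apply in order:
  + 2.32.0.0/12 (H2) depth=12
  + 87.166.0.0/16 (H2) depth=16
  + 70.12.192.0/20 (H4) depth=20
  lookup 189.63.29.139: bits ε walk d0:- -> no-route
  del 87.166.0.0/16 (clear depth 16)
  + 162.81.64.0/20 (H3) depth=20
  + 162.81.74.208/28 (H0) depth=28
  lookup 162.81.74.221: bits 1010001001010001010010101101 walk d0:-→d1:-→d2:-→d3:-→d4:-→d5:-→d6:-→d7:-→d8:-→d9:-→d10:-→d11:-→d12:-→d13:-→d14:-→d15:-→d16:-→d17:-→d18:-→d19:-→d20:H3→d21:-→d22:-→d23:-→d24:-→d25:-→d26:-→d27:-→d28:H0 -> H0
  lookup 234.252.50.72: bits 1 walk d0:-→d1:- -> no-route
  del 2.32.0.0/12 (clear depth 12)
  + 70.12.197.80/28 (H3) depth=28
  + 64.0.0.0/2 (H2) depth=2
  + 87.166.222.65/32 (H0) depth=32
  + 0.0.0.0/0 (H1) depth=0
  lookup 87.166.222.65: bits 01010111101001101101111001000001 walk d0:H1→d1:-→d2:H2→d3:-→d4:-→d5:-→d6:-→d7:-→d8:-→d9:-→d10:-→d11:-→d12:-→d13:-→d14:-→d15:-→d16:-→d17:-→d18:-→d19:-→d20:-→d21:-→d22:-→d23:-→d24:-→d25:-→d26:-→d27:-→d28:-→d29:-→d30:-→d31:-→d32:H0 -> H0
  del 162.81.64.0/20 (clear depth 20)
  lookup 87.166.222.65: bits 01010111101001101101111001000001 walk d0:H1→d1:-→d2:H2→d3:-→d4:-→d5:-→d6:-→d7:-→d8:-→d9:-→d10:-→d11:-→d12:-→d13:-→d14:-→d15:-→d16:-→d17:-→d18:-→d19:-→d20:-→d21:-→d22:-→d23:-→d24:-→d25:-→d26:-→d27:-→d28:-→d29:-→d30:-→d31:-→d32:H0 -> H0
  + 0.0.0.0/0 (H2) depth=0
  lookup 87.208.246.53: bits 010101111 walk d0:H2→d1:-→d2:H2→d3:-→d4:-→d5:-→d6:-→d7:-→d8:-→d9:- -> H2
  + 162.81.74.0/24 (H0) depth=24
  del 70.12.197.80/28 (clear depth 28)
  + 70.0.0.0/12 (H0) depth=12

== LOOKUPS ==
["no-route","H0","no-route","H0","H0","H2"]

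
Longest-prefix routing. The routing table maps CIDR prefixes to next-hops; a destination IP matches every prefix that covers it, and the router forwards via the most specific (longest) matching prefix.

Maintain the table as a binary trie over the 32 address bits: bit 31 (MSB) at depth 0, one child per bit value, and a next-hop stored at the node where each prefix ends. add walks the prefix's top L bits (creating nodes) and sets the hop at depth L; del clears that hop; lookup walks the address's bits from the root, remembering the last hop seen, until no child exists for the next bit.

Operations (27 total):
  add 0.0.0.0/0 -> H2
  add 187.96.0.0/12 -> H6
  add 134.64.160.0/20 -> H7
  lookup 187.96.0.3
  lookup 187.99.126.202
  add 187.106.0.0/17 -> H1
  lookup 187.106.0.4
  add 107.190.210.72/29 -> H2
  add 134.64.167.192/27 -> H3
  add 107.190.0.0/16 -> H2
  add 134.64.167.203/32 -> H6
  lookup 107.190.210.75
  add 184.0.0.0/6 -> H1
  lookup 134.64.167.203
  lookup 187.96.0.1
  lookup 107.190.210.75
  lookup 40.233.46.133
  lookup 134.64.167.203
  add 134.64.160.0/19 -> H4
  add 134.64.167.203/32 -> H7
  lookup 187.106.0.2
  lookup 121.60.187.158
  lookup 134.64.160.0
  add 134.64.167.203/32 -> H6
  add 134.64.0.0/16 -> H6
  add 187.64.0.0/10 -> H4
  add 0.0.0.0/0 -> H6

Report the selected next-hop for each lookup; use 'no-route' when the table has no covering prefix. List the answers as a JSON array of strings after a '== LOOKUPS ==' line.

Process each operation:
  add 0.0.0.0/0 -> H2 at depth 0
  add 187.96.0.0/12 -> H6 at depth 12
  add 134.64.160.0/20 -> H7 at depth 20
  ? 187.96.0.3  path d0:H2→d1:-→d2:-→d3:-→d4:-→d5:-→d6:-→d7:-→d8:-→d9:-→d10:-→d11:-→d12:H6  best=H6
  ? 187.99.126.202  path d0:H2→d1:-→d2:-→d3:-→d4:-→d5:-→d6:-→d7:-→d8:-→d9:-→d10:-→d11:-→d12:H6  best=H6
  add 187.106.0.0/17 -> H1 at depth 17
  ? 187.106.0.4  path d0:H2→d1:-→d2:-→d3:-→d4:-→d5:-→d6:-→d7:-→d8:-→d9:-→d10:-→d11:-→d12:H6→d13:-→d14:-→d15:-→d16:-→d17:H1  best=H1
  add 107.190.210.72/29 -> H2 at depth 29
  add 134.64.167.192/27 -> H3 at depth 27
  add 107.190.0.0/16 -> H2 at depth 16
  add 134.64.167.203/32 -> H6 at depth 32
  ? 107.190.210.75  path d0:H2→d1:-→d2:-→d3:-→d4:-→d5:-→d6:-→d7:-→d8:-→d9:-→d10:-→d11:-→d12:-→d13:-→d14:-→d15:-→d16:H2→d17:-→d18:-→d19:-→d20:-→d21:-→d22:-→d23:-→d24:-→d25:-→d26:-→d27:-→d28:-→d29:H2  best=H2
  add 184.0.0.0/6 -> H1 at depth 6
  ? 134.64.167.203  path d0:H2→d1:-→d2:-→d3:-→d4:-→d5:-→d6:-→d7:-→d8:-→d9:-→d10:-→d11:-→d12:-→d13:-→d14:-→d15:-→d16:-→d17:-→d18:-→d19:-→d20:H7→d21:-→d22:-→d23:-→d24:-→d25:-→d26:-→d27:H3→d28:-→d29:-→d30:-→d31:-→d32:H6  best=H6
  ? 187.96.0.1  path d0:H2→d1:-→d2:-→d3:-→d4:-→d5:-→d6:H1→d7:-→d8:-→d9:-→d10:-→d11:-→d12:H6  best=H6
  ? 107.190.210.75  path d0:H2→d1:-→d2:-→d3:-→d4:-→d5:-→d6:-→d7:-→d8:-→d9:-→d10:-→d11:-→d12:-→d13:-→d14:-→d15:-→d16:H2→d17:-→d18:-→d19:-→d20:-→d21:-→d22:-→d23:-→d24:-→d25:-→d26:-→d27:-→d28:-→d29:H2  best=H2
  ? 40.233.46.133  path d0:H2→d1:-  best=H2
  ? 134.64.167.203  path d0:H2→d1:-→d2:-→d3:-→d4:-→d5:-→d6:-→d7:-→d8:-→d9:-→d10:-→d11:-→d12:-→d13:-→d14:-→d15:-→d16:-→d17:-→d18:-→d19:-→d20:H7→d21:-→d22:-→d23:-→d24:-→d25:-→d26:-→d27:H3→d28:-→d29:-→d30:-→d31:-→d32:H6  best=H6
  add 134.64.160.0/19 -> H4 at depth 19
  add 134.64.167.203/32 -> H7 at depth 32
  ? 187.106.0.2  path d0:H2→d1:-→d2:-→d3:-→d4:-→d5:-→d6:H1→d7:-→d8:-→d9:-→d10:-→d11:-→d12:H6→d13:-→d14:-→d15:-→d16:-→d17:H1  best=H1
  ? 121.60.187.158  path d0:H2→d1:-→d2:-→d3:-  best=H2
  ? 134.64.160.0  path d0:H2→d1:-→d2:-→d3:-→d4:-→d5:-→d6:-→d7:-→d8:-→d9:-→d10:-→d11:-→d12:-→d13:-→d14:-→d15:-→d16:-→d17:-→d18:-→d19:H4→d20:H7→d21:-  best=H7
  add 134.64.167.203/32 -> H6 at depth 32
  add 134.64.0.0/16 -> H6 at depth 16
  add 187.64.0.0/10 -> H4 at depth 10
  add 0.0.0.0/0 -> H6 at depth 0

== LOOKUPS ==
["H6","H6","H1","H2","H6","H6","H2","H2","H6","H1","H2","H7"]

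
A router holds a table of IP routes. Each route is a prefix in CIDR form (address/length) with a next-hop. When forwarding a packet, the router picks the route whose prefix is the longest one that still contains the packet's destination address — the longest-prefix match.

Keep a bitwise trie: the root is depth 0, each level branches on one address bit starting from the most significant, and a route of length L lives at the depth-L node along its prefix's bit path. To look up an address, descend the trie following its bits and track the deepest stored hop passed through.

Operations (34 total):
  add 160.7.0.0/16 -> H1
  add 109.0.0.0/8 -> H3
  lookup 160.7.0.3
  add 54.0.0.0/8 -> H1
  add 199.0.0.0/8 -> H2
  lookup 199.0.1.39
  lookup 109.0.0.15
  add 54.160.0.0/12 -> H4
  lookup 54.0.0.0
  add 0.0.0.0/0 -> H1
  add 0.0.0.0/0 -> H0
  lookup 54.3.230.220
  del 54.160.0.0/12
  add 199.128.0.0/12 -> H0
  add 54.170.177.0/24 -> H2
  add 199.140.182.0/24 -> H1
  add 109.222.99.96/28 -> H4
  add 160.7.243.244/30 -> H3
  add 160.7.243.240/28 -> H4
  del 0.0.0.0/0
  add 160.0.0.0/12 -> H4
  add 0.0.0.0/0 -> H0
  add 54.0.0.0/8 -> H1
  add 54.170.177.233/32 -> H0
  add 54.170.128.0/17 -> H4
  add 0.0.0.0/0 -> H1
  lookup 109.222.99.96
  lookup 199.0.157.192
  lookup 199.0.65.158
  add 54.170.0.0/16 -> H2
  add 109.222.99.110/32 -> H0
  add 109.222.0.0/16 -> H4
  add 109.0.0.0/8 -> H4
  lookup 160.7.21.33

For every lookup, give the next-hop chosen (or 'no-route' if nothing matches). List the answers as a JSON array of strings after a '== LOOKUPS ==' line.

Process each operation:
  add 160.7.0.0/16 -> H1 at depth 16
  add 109.0.0.0/8 -> H3 at depth 8
  lookup 160.7.0.3: bits 1010000000000111 walk d0:-→d1:-→d2:-→d3:-→d4:-→d5:-→d6:-→d7:-→d8:-→d9:-→d10:-→d11:-→d12:-→d13:-→d14:-→d15:-→d16:H1 -> H1
  add 54.0.0.0/8 -> H1 at depth 8
  add 199.0.0.0/8 -> H2 at depth 8
  lookup 199.0.1.39: bits 11000111 walk d0:-→d1:-→d2:-→d3:-→d4:-→d5:-→d6:-→d7:-→d8:H2 -> H2
  lookup 109.0.0.15: bits 01101101 walk d0:-→d1:-→d2:-→d3:-→d4:-→d5:-→d6:-→d7:-→d8:H3 -> H3
  add 54.160.0.0/12 -> H4 at depth 12
  lookup 54.0.0.0: bits 00110110 walk d0:-→d1:-→d2:-→d3:-→d4:-→d5:-→d6:-→d7:-→d8:H1 -> H1
  add 0.0.0.0/0 -> H1 at depth 0
  add 0.0.0.0/0 -> H0 at depth 0
  lookup 54.3.230.220: bits 00110110 walk d0:H0→d1:-→d2:-→d3:-→d4:-→d5:-→d6:-→d7:-→d8:H1 -> H1
  - 54.160.0.0/12 clear@12
  add 199.128.0.0/12 -> H0 at depth 12
  add 54.170.177.0/24 -> H2 at depth 24
  add 199.140.182.0/24 -> H1 at depth 24
  add 109.222.99.96/28 -> H4 at depth 28
  add 160.7.243.244/30 -> H3 at depth 30
  add 160.7.243.240/28 -> H4 at depth 28
  - 0.0.0.0/0 clear@0
  add 160.0.0.0/12 -> H4 at depth 12
  add 0.0.0.0/0 -> H0 at depth 0
  add 54.0.0.0/8 -> H1 at depth 8
  add 54.170.177.233/32 -> H0 at depth 32
  add 54.170.128.0/17 -> H4 at depth 17
  add 0.0.0.0/0 -> H1 at depth 0
  lookup 109.222.99.96: bits 0110110111011110011000110110 walk d0:H1→d1:-→d2:-→d3:-→d4:-→d5:-→d6:-→d7:-→d8:H3→d9:-→d10:-→d11:-→d12:-→d13:-→d14:-→d15:-→d16:-→d17:-→d18:-→d19:-→d20:-→d21:-→d22:-→d23:-→d24:-→d25:-→d26:-→d27:-→d28:H4 -> H4
  lookup 199.0.157.192: bits 11000111 walk d0:H1→d1:-→d2:-→d3:-→d4:-→d5:-→d6:-→d7:-→d8:H2 -> H2
  lookup 199.0.65.158: bits 11000111 walk d0:H1→d1:-→d2:-→d3:-→d4:-→d5:-→d6:-→d7:-→d8:H2 -> H2
  add 54.170.0.0/16 -> H2 at depth 16
  add 109.222.99.110/32 -> H0 at depth 32
  add 109.222.0.0/16 -> H4 at depth 16
  add 109.0.0.0/8 -> H4 at depth 8
  lookup 160.7.21.33: bits 1010000000000111 walk d0:H1→d1:-→d2:-→d3:-→d4:-→d5:-→d6:-→d7:-→d8:-→d9:-→d10:-→d11:-→d12:H4→d13:-→d14:-→d15:-→d16:H1 -> H1

== LOOKUPS ==
["H1","H2","H3","H1","H1","H4","H2","H2","H1"]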